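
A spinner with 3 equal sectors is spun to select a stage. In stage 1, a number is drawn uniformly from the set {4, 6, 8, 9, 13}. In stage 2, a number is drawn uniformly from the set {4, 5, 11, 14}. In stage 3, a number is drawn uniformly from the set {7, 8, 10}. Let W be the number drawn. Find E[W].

E[W | stage 1] = (4+6+8+9+13)/5 = 8.
E[W | stage 2] = (4+5+11+14)/4 = 17/2.
E[W | stage 3] = (7+8+10)/3 = 25/3.
E[W] = (1/3)·(8) + (1/3)·(17/2) + (1/3)·(25/3) = 149/18.

149/18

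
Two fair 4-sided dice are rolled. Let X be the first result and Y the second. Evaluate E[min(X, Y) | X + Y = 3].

1

Outcomes with X + Y = 3: (1,2), (2,1), each with probability 1/16.
E[min(X, Y) | X + Y = 3] = (1 + 1) / 2 = 1.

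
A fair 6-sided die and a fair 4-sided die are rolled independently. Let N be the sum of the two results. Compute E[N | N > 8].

P(N > 8) = 1/8.
Σ over the event: 9·1/12 + 10·1/24 = 7/6.
E[N | N > 8] = (7/6) / (1/8) = 28/3.

28/3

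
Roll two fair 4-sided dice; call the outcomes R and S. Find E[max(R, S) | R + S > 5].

23/6

Outcomes with R + S > 5: (2,4), (3,3), (3,4), (4,2), (4,3), (4,4), each with probability 1/16.
E[max(R, S) | R + S > 5] = (4 + 3 + 4 + 4 + 4 + 4) / 6 = 23/6.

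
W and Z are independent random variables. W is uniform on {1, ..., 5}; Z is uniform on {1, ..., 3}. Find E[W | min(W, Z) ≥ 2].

7/2

Outcomes with min(W, Z) ≥ 2: (2,2), (2,3), (3,2), (3,3), (4,2), (4,3), (5,2), (5,3), each with probability 1/15.
E[W | min(W, Z) ≥ 2] = (2 + 2 + 3 + 3 + 4 + 4 + 5 + 5) / 8 = 7/2.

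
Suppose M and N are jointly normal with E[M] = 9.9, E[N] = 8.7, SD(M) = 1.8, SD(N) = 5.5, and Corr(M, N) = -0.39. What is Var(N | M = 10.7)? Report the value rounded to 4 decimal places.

25.6490

Var(N | M=x) = (1 − ρ²)·σ_N².
Var(N | M=10.7) = (5.5)²·(1 − (-0.39)²) = 30.25·0.8479 = 25.6490.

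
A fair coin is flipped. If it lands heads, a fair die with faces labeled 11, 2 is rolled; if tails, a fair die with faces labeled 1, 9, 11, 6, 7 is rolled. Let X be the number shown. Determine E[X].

E[X | heads] = (11+2)/2 = 13/2.
E[X | tails] = (1+9+11+6+7)/5 = 34/5.
By the law of total expectation,
E[X] = (1/2)·(13/2) + (1/2)·(34/5) = 133/20.

133/20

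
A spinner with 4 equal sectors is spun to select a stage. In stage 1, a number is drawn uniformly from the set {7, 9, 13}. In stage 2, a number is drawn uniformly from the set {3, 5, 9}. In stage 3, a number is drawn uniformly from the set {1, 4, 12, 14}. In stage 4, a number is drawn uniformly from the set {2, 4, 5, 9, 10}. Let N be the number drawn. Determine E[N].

349/48

E[N | stage 1] = (7+9+13)/3 = 29/3.
E[N | stage 2] = (3+5+9)/3 = 17/3.
E[N | stage 3] = (1+4+12+14)/4 = 31/4.
E[N | stage 4] = (2+4+5+9+10)/5 = 6.
By the law of total expectation,
E[N] = (1/4)·(29/3) + (1/4)·(17/3) + (1/4)·(31/4) + (1/4)·(6) = 349/48.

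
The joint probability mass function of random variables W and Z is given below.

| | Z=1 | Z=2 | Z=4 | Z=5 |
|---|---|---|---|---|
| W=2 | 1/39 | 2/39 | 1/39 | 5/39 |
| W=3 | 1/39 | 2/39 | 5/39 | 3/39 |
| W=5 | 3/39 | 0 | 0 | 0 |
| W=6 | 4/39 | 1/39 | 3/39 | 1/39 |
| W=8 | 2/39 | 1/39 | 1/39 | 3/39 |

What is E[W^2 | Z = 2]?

P(Z = 2) = 2/13.
Σ W^2·P over the event = 4·(2/39) + 9·(2/39) + 36·(1/39) + 64·(1/39) = 42/13.
E[W^2 | Z = 2] = (42/13) / (2/13) = 21.

21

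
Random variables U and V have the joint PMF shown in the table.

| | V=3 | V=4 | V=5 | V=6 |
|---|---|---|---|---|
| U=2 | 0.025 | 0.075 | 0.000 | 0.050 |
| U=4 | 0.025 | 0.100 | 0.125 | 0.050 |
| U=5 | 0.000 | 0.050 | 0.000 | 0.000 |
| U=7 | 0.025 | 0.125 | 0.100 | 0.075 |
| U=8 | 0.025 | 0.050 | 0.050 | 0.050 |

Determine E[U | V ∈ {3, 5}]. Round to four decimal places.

P(V ∈ {3, 5}) = 0.375.
Summing U·P(U=x,V=y) over the conditioning event gives 2.125.
E[U | V ∈ {3, 5}] = (2.125) / (0.375) = 5.6667.

5.6667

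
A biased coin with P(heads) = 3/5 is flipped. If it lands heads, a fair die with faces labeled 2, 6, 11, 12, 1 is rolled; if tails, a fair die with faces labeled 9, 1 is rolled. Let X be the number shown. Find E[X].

146/25

E[X | heads] = (2+6+11+12+1)/5 = 32/5.
E[X | tails] = (9+1)/2 = 5.
E[X] = (3/5)·(32/5) + (2/5)·(5) = 146/25.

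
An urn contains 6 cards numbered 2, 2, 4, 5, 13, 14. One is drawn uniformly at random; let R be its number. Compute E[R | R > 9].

P(R > 9) = 1/3.
Σ over the event: 13·1/6 + 14·1/6 = 9/2.
E[R | R > 9] = (9/2) / (1/3) = 27/2.

27/2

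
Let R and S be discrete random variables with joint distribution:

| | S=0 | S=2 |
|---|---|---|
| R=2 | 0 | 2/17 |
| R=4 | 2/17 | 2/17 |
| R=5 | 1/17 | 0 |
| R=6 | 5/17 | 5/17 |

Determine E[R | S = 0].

43/8

P(S = 0) = 8/17.
Σ R·P over the event = 4·(2/17) + 5·(1/17) + 6·(5/17) = 43/17.
E[R | S = 0] = (43/17) / (8/17) = 43/8.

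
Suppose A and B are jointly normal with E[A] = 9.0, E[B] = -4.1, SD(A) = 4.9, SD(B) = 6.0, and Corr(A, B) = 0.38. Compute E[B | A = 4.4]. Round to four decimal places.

For a bivariate normal, E[B | A=x] = μ_B + ρ·(σ_B/σ_A)·(x − μ_A).
E[B | A=4.4] = -4.1 + (0.38)·(6.0/4.9)·(4.4 − (9.0)) = -4.1 + (0.46531)·(-4.6) = -6.2404.

-6.2404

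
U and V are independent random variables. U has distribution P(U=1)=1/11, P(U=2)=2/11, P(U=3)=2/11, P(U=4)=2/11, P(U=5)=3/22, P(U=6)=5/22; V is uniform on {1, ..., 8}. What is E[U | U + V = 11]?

P(U + V = 11) = 1/11.
Summing U·P(x,y) over outcomes with U + V = 11 gives 73/176.
E[U | U + V = 11] = (73/176) / (1/11) = 73/16.

73/16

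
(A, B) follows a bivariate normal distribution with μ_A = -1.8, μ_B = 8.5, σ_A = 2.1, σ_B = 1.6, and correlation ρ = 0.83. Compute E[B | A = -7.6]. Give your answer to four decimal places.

4.8322

The regression of B on A has slope ρ·σ_B/σ_A and passes through (μ_A, μ_B).
E[B | A=-7.6] = 8.5 + (0.83)·(1.6/2.1)·(-7.6 − (-1.8)) = 8.5 + (0.63238)·(-5.8) = 4.8322.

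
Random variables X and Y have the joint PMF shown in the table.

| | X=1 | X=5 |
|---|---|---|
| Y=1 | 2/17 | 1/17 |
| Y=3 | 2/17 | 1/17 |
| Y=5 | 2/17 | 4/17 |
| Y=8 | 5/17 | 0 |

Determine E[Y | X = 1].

58/11

P(X = 1) = 11/17.
Σ Y·P over the event = 1·(2/17) + 3·(2/17) + 5·(2/17) + 8·(5/17) = 58/17.
E[Y | X = 1] = (58/17) / (11/17) = 58/11.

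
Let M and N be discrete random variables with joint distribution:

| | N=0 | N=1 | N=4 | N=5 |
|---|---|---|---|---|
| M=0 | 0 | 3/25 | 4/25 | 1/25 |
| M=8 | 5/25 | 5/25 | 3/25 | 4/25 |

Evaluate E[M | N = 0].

P(N = 0) = 1/5.
Σ M·P over the event = 8·(5/25) = 8/5.
E[M | N = 0] = (8/5) / (1/5) = 8.

8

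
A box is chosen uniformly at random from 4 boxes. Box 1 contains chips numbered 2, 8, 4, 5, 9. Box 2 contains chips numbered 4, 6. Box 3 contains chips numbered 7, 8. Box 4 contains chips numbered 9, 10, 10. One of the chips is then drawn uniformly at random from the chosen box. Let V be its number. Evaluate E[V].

833/120

E[V | box 1] = (2+8+4+5+9)/5 = 28/5.
E[V | box 2] = (4+6)/2 = 5.
E[V | box 3] = (7+8)/2 = 15/2.
E[V | box 4] = (9+10+10)/3 = 29/3.
E[V] = (1/4)·(28/5) + (1/4)·(5) + (1/4)·(15/2) + (1/4)·(29/3) = 833/120.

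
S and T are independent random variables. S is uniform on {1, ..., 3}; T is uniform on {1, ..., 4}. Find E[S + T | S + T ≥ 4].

46/9

Outcomes with S + T ≥ 4: (1,3), (1,4), (2,2), (2,3), (2,4), (3,1), (3,2), (3,3), (3,4), each with probability 1/12.
E[S + T | S + T ≥ 4] = (4 + 5 + 4 + 5 + 6 + 4 + 5 + 6 + 7) / 9 = 46/9.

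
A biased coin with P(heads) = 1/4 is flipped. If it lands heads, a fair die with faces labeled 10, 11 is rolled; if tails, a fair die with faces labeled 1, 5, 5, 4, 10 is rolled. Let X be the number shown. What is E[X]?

E[X | heads] = (10+11)/2 = 21/2.
E[X | tails] = (1+5+5+4+10)/5 = 5.
E[X] = (1/4)·(21/2) + (3/4)·(5) = 51/8.

51/8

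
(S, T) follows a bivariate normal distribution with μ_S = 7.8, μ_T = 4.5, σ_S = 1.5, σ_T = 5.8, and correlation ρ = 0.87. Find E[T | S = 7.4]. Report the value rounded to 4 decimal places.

The regression of T on S has slope ρ·σ_T/σ_S and passes through (μ_S, μ_T).
E[T | S=7.4] = 4.5 + (0.87)·(5.8/1.5)·(7.4 − (7.8)) = 4.5 + (3.364)·(-0.4) = 3.1544.

3.1544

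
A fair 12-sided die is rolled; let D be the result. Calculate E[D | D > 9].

Given D > 9, D is equally likely to be any of {10, 11, 12}.
E[D | D > 9] = (10 + 11 + 12) / 3 = 11.

11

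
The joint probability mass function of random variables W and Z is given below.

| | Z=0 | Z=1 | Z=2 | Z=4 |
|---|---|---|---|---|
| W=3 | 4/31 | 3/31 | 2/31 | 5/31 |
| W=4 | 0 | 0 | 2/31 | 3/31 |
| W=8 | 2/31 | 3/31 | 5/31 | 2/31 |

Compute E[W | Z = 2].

P(Z = 2) = 9/31.
Σ W·P over the event = 3·(2/31) + 4·(2/31) + 8·(5/31) = 54/31.
E[W | Z = 2] = (54/31) / (9/31) = 6.

6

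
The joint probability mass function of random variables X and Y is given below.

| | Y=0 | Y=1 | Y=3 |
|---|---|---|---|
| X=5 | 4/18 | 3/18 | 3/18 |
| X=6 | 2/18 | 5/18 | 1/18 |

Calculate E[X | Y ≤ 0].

P(Y ≤ 0) = 1/3.
Σ X·P over the event = 5·(4/18) + 6·(2/18) = 16/9.
E[X | Y ≤ 0] = (16/9) / (1/3) = 16/3.

16/3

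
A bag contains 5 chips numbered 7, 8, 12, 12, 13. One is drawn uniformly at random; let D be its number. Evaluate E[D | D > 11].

37/3

P(D > 11) = 3/5.
Σ over the event: 12·2/5 + 13·1/5 = 37/5.
E[D | D > 11] = (37/5) / (3/5) = 37/3.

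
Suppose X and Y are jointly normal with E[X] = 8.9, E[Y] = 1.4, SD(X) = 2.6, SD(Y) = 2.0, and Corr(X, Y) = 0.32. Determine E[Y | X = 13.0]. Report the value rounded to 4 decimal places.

2.4092

For a bivariate normal, E[Y | X=x] = μ_Y + ρ·(σ_Y/σ_X)·(x − μ_X).
E[Y | X=13.0] = 1.4 + (0.32)·(2.0/2.6)·(13.0 − (8.9)) = 1.4 + (0.24615)·(4.1) = 2.4092.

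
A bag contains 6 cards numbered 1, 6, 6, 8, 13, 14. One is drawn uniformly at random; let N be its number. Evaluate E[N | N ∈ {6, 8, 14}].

17/2

P(N ∈ {6, 8, 14}) = 2/3.
Σ over the event: 6·1/3 + 8·1/6 + 14·1/6 = 17/3.
E[N | N ∈ {6, 8, 14}] = (17/3) / (2/3) = 17/2.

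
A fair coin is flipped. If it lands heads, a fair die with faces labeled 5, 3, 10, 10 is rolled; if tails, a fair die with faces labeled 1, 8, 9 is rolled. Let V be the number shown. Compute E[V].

13/2

E[V | heads] = (5+3+10+10)/4 = 7.
E[V | tails] = (1+8+9)/3 = 6.
E[V] = (1/2)·(7) + (1/2)·(6) = 13/2.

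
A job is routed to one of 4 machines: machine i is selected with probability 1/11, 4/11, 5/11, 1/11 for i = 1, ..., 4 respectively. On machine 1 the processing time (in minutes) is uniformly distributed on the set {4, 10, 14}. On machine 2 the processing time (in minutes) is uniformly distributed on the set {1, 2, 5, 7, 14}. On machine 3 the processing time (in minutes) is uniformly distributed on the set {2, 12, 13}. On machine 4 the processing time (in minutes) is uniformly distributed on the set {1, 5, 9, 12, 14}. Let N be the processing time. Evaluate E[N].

E[N | machine 1] = (4+10+14)/3 = 28/3.
E[N | machine 2] = (1+2+5+7+14)/5 = 29/5.
E[N | machine 3] = (2+12+13)/3 = 9.
E[N | machine 4] = (1+5+9+12+14)/5 = 41/5.
E[N] = (1/11)·(28/3) + (4/11)·(29/5) + (5/11)·(9) + (1/11)·(41/5) = 1286/165.

1286/165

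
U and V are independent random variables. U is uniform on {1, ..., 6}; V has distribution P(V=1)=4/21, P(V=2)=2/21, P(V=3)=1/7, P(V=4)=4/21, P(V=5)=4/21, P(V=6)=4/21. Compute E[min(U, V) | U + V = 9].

P(U + V = 9) = 5/42.
Summing min(U,V)·P(x,y) over outcomes with U + V = 9 gives 53/126.
E[min(U, V) | U + V = 9] = (53/126) / (5/42) = 53/15.

53/15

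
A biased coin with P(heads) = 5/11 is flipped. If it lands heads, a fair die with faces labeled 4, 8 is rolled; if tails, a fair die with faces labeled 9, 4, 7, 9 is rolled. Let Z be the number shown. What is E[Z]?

E[Z | heads] = (4+8)/2 = 6.
E[Z | tails] = (9+4+7+9)/4 = 29/4.
E[Z] = (5/11)·(6) + (6/11)·(29/4) = 147/22.

147/22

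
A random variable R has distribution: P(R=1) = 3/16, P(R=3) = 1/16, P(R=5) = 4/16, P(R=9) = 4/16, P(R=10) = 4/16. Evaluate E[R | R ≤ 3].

3/2

P(R ≤ 3) = 1/4.
Σ over the event: 1·3/16 + 3·1/16 = 3/8.
E[R | R ≤ 3] = (3/8) / (1/4) = 3/2.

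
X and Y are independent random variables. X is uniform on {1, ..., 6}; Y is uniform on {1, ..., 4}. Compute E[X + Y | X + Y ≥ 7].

Outcomes with X + Y ≥ 7: (3,4), (4,3), (4,4), (5,2), (5,3), (5,4), (6,1), (6,2), (6,3), (6,4), each with probability 1/24.
E[X + Y | X + Y ≥ 7] = (7 + 7 + 8 + 7 + 8 + 9 + 7 + 8 + 9 + 10) / 10 = 8.

8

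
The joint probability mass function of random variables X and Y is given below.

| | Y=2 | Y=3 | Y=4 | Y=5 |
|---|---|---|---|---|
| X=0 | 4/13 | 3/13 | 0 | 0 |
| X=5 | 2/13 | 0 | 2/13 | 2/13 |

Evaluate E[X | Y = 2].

5/3

P(Y = 2) = 6/13.
Σ X·P over the event = 0·(4/13) + 5·(2/13) = 10/13.
E[X | Y = 2] = (10/13) / (6/13) = 5/3.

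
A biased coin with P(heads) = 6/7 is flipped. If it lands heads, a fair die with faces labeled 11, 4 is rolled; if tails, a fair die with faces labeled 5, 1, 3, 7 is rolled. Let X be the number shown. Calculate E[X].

7

E[X | heads] = (11+4)/2 = 15/2.
E[X | tails] = (5+1+3+7)/4 = 4.
By the law of total expectation,
E[X] = (6/7)·(15/2) + (1/7)·(4) = 7.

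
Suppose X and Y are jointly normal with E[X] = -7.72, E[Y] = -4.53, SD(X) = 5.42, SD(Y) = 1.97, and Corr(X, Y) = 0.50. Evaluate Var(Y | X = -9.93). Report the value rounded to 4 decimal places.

2.9107

The conditional variance in a bivariate normal is σ_Y²(1 − ρ²), independent of x.
Var(Y | X=-9.93) = (1.97)²·(1 − (0.50)²) = 3.8809·0.75 = 2.9107.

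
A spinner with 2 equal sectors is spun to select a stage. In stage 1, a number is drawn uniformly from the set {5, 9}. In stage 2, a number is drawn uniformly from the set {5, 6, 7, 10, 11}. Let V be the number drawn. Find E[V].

E[V | stage 1] = (5+9)/2 = 7.
E[V | stage 2] = (5+6+7+10+11)/5 = 39/5.
E[V] = (1/2)·(7) + (1/2)·(39/5) = 37/5.

37/5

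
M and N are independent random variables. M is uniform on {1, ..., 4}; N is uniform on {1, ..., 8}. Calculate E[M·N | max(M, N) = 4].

64/7

P(max(M, N) = 4) = 7/32.
Summing MN·P(x,y) over outcomes with max(M, N) = 4 gives 2.
E[M·N | max(M, N) = 4] = (2) / (7/32) = 64/7.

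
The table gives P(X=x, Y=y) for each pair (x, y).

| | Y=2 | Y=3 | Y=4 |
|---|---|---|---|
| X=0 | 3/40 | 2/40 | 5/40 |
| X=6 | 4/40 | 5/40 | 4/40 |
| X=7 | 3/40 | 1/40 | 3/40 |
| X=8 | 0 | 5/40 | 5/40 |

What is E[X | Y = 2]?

9/2

P(Y = 2) = 1/4.
Σ X·P over the event = 0·(3/40) + 6·(4/40) + 7·(3/40) = 9/8.
E[X | Y = 2] = (9/8) / (1/4) = 9/2.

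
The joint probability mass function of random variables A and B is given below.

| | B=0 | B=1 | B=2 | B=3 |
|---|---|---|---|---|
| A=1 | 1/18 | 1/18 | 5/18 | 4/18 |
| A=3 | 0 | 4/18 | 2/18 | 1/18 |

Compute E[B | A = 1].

23/11

P(A = 1) = 11/18.
Σ B·P over the event = 0·(1/18) + 1·(1/18) + 2·(5/18) + 3·(4/18) = 23/18.
E[B | A = 1] = (23/18) / (11/18) = 23/11.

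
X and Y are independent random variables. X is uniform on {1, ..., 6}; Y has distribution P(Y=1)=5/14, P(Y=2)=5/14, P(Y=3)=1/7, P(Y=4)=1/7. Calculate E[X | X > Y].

22/5

P(X > Y) = 55/84.
Summing X·P(x,y) over outcomes with X > Y gives 121/42.
E[X | X > Y] = (121/42) / (55/84) = 22/5.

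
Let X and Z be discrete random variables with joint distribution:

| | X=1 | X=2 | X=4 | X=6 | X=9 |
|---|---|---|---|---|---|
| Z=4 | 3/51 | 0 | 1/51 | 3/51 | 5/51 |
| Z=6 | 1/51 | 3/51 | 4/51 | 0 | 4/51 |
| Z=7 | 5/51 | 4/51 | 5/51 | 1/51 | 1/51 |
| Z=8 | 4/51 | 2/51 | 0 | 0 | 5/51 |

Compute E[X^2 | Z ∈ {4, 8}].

949/23

P(Z ∈ {4, 8}) = 23/51.
Σ X^2·P over the event = 1·(3/51) + 1·(4/51) + 4·(2/51) + 16·(1/51) + 36·(3/51) + 81·(5/51) + 81·(5/51) = 949/51.
E[X^2 | Z ∈ {4, 8}] = (949/51) / (23/51) = 949/23.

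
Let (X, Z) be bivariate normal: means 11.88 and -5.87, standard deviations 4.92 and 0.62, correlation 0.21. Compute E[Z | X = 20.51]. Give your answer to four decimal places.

For a bivariate normal, E[Z | X=x] = μ_Z + ρ·(σ_Z/σ_X)·(x − μ_X).
E[Z | X=20.51] = -5.87 + (0.21)·(0.62/4.92)·(20.51 − (11.88)) = -5.87 + (0.026463)·(8.63) = -5.6416.

-5.6416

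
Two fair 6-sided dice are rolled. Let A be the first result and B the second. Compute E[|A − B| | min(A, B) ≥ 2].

8/5

P(min(A, B) ≥ 2) = 25/36.
Summing |A−B|·P(x,y) over outcomes with min(A, B) ≥ 2 gives 10/9.
E[|A − B| | min(A, B) ≥ 2] = (10/9) / (25/36) = 8/5.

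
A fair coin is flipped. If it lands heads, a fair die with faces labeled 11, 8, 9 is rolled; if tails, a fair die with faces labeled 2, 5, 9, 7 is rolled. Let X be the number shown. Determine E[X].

E[X | heads] = (11+8+9)/3 = 28/3.
E[X | tails] = (2+5+9+7)/4 = 23/4.
By the law of total expectation,
E[X] = (1/2)·(28/3) + (1/2)·(23/4) = 181/24.

181/24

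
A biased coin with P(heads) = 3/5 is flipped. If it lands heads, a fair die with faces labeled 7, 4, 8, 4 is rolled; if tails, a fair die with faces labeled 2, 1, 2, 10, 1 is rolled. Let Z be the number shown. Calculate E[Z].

473/100

E[Z | heads] = (7+4+8+4)/4 = 23/4.
E[Z | tails] = (2+1+2+10+1)/5 = 16/5.
By the law of total expectation,
E[Z] = (3/5)·(23/4) + (2/5)·(16/5) = 473/100.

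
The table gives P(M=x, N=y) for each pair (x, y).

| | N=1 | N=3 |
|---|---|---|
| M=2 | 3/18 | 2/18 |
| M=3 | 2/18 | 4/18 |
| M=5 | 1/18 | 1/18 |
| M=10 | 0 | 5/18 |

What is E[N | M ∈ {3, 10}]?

29/11

P(M ∈ {3, 10}) = 11/18.
Σ N·P over the event = 1·(2/18) + 3·(4/18) + 3·(5/18) = 29/18.
E[N | M ∈ {3, 10}] = (29/18) / (11/18) = 29/11.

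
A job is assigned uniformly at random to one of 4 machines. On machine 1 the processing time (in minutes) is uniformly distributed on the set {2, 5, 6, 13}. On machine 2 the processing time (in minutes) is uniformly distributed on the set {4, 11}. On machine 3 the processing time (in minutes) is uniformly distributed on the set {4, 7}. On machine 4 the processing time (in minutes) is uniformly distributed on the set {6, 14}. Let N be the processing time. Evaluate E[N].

E[N | machine 1] = (2+5+6+13)/4 = 13/2.
E[N | machine 2] = (4+11)/2 = 15/2.
E[N | machine 3] = (4+7)/2 = 11/2.
E[N | machine 4] = (6+14)/2 = 10.
E[N] = (1/4)·(13/2) + (1/4)·(15/2) + (1/4)·(11/2) + (1/4)·(10) = 59/8.

59/8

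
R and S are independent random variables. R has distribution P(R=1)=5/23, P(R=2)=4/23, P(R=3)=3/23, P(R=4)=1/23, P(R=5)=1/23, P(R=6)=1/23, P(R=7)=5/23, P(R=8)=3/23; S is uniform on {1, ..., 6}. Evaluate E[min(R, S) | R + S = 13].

45/8

P(R + S = 13) = 4/69.
Summing min(R,S)·P(x,y) over outcomes with R + S = 13 gives 15/46.
E[min(R, S) | R + S = 13] = (15/46) / (4/69) = 45/8.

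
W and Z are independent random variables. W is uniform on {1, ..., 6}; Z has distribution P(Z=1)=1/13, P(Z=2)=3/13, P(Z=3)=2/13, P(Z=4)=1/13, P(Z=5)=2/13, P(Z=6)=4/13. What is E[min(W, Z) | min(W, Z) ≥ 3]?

P(min(W, Z) ≥ 3) = 6/13.
Summing min(W,Z)·P(x,y) over outcomes with min(W, Z) ≥ 3 gives 145/78.
E[min(W, Z) | min(W, Z) ≥ 3] = (145/78) / (6/13) = 145/36.

145/36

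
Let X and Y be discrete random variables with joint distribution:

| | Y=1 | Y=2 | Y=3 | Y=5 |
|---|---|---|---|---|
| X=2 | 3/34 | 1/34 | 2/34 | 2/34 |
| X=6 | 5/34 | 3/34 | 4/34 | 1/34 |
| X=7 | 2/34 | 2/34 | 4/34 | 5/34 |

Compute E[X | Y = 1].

5

P(Y = 1) = 5/17.
Σ X·P over the event = 2·(3/34) + 6·(5/34) + 7·(2/34) = 25/17.
E[X | Y = 1] = (25/17) / (5/17) = 5.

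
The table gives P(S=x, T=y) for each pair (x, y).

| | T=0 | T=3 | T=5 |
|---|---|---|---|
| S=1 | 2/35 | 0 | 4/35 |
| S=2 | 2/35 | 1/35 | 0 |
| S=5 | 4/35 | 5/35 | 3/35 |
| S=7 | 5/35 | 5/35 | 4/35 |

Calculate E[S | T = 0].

P(T = 0) = 13/35.
Σ S·P over the event = 1·(2/35) + 2·(2/35) + 5·(4/35) + 7·(5/35) = 61/35.
E[S | T = 0] = (61/35) / (13/35) = 61/13.

61/13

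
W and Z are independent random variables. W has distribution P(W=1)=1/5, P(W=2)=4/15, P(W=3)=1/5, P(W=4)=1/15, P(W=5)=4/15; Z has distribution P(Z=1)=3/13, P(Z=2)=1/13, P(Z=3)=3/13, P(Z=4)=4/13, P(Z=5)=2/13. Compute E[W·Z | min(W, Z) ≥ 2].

1517/120

P(min(W, Z) ≥ 2) = 8/13.
Summing WZ·P(x,y) over outcomes with min(W, Z) ≥ 2 gives 1517/195.
E[W·Z | min(W, Z) ≥ 2] = (1517/195) / (8/13) = 1517/120.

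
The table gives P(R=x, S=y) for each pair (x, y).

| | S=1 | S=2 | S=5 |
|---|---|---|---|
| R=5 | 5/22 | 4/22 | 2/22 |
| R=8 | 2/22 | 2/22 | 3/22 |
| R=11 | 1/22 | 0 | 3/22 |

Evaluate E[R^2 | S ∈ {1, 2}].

43

P(S ∈ {1, 2}) = 7/11.
Σ R^2·P over the event = 25·(5/22) + 25·(4/22) + 64·(2/22) + 64·(2/22) + 121·(1/22) = 301/11.
E[R^2 | S ∈ {1, 2}] = (301/11) / (7/11) = 43.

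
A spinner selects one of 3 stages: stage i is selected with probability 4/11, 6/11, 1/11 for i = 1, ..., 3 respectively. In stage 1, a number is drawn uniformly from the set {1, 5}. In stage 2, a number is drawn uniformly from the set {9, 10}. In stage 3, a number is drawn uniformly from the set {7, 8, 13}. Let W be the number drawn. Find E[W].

235/33

E[W | stage 1] = (1+5)/2 = 3.
E[W | stage 2] = (9+10)/2 = 19/2.
E[W | stage 3] = (7+8+13)/3 = 28/3.
E[W] = (4/11)·(3) + (6/11)·(19/2) + (1/11)·(28/3) = 235/33.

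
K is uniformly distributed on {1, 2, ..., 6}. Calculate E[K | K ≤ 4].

5/2

Given K ≤ 4, K is equally likely to be any of {1, 2, 3, 4}.
E[K | K ≤ 4] = (1 + 2 + 3 + 4) / 4 = 5/2.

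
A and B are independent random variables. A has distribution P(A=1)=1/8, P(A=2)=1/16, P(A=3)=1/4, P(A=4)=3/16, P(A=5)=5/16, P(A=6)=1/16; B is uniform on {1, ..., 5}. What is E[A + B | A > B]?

P(A > B) = 43/80.
Summing (A+B)·P(x,y) over outcomes with A > B gives 18/5.
E[A + B | A > B] = (18/5) / (43/80) = 288/43.

288/43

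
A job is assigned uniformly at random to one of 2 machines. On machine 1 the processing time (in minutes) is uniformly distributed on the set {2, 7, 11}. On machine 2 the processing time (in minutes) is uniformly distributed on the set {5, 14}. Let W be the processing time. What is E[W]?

E[W | machine 1] = (2+7+11)/3 = 20/3.
E[W | machine 2] = (5+14)/2 = 19/2.
By the law of total expectation,
E[W] = (1/2)·(20/3) + (1/2)·(19/2) = 97/12.

97/12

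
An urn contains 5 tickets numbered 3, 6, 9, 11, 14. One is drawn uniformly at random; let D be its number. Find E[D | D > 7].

P(D > 7) = 3/5.
Σ over the event: 9·1/5 + 11·1/5 + 14·1/5 = 34/5.
E[D | D > 7] = (34/5) / (3/5) = 34/3.

34/3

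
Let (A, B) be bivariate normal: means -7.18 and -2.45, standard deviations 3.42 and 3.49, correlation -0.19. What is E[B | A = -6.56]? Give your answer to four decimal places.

For a bivariate normal, E[B | A=x] = μ_B + ρ·(σ_B/σ_A)·(x − μ_A).
E[B | A=-6.56] = -2.45 + (-0.19)·(3.49/3.42)·(-6.56 − (-7.18)) = -2.45 + (-0.19389)·(0.62) = -2.5702.

-2.5702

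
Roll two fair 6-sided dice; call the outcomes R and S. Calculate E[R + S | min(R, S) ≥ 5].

P(min(R, S) ≥ 5) = 1/9.
Summing (R+S)·P(x,y) over outcomes with min(R, S) ≥ 5 gives 11/9.
E[R + S | min(R, S) ≥ 5] = (11/9) / (1/9) = 11.

11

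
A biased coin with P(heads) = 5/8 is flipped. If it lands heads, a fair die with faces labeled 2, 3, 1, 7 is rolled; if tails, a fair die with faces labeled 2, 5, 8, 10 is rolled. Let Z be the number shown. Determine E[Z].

35/8

E[Z | heads] = (2+3+1+7)/4 = 13/4.
E[Z | tails] = (2+5+8+10)/4 = 25/4.
E[Z] = (5/8)·(13/4) + (3/8)·(25/4) = 35/8.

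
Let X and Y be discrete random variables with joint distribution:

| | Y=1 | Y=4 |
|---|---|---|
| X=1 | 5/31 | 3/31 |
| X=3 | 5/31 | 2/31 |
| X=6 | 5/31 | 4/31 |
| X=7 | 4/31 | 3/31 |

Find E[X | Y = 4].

P(Y = 4) = 12/31.
Summing X·P(X=x,Y=y) over the conditioning event gives 54/31.
E[X | Y = 4] = (54/31) / (12/31) = 9/2.

9/2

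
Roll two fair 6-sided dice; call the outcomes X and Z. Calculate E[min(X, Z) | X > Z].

7/3

P(X > Z) = 5/12.
Summing min(X,Z)·P(x,y) over outcomes with X > Z gives 35/36.
E[min(X, Z) | X > Z] = (35/36) / (5/12) = 7/3.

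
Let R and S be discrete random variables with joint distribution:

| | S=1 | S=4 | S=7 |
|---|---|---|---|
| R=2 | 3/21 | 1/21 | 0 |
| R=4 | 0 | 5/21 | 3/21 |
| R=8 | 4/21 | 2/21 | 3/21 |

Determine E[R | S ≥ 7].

6

P(S ≥ 7) = 2/7.
Σ R·P over the event = 4·(3/21) + 8·(3/21) = 12/7.
E[R | S ≥ 7] = (12/7) / (2/7) = 6.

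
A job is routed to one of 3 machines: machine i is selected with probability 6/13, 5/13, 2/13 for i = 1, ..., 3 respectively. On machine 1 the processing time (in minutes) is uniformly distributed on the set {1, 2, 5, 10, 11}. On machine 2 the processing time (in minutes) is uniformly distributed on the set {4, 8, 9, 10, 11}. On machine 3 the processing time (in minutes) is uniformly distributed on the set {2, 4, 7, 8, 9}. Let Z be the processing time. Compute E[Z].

444/65

E[Z | machine 1] = (1+2+5+10+11)/5 = 29/5.
E[Z | machine 2] = (4+8+9+10+11)/5 = 42/5.
E[Z | machine 3] = (2+4+7+8+9)/5 = 6.
By the law of total expectation,
E[Z] = (6/13)·(29/5) + (5/13)·(42/5) + (2/13)·(6) = 444/65.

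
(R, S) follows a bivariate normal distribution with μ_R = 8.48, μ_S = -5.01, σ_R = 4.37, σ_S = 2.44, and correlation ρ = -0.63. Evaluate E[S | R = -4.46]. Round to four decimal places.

-0.4582

E[S | R=x] = μ_S + ρ(σ_S/σ_R)(x − μ_R) for jointly normal variables.
E[S | R=-4.46] = -5.01 + (-0.63)·(2.44/4.37)·(-4.46 − (8.48)) = -5.01 + (-0.35176)·(-12.94) = -0.4582.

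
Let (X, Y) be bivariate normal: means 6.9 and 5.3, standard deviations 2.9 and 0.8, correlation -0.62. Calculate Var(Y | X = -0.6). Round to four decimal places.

Var(Y | X=x) = (1 − ρ²)·σ_Y².
Var(Y | X=-0.6) = (0.8)²·(1 − (-0.62)²) = 0.64·0.6156 = 0.3940.

0.3940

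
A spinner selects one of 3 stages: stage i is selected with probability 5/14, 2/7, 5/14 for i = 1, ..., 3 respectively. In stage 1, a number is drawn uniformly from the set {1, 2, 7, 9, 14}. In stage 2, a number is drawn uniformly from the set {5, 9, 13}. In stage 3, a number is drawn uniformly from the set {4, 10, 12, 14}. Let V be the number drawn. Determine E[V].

17/2

E[V | stage 1] = (1+2+7+9+14)/5 = 33/5.
E[V | stage 2] = (5+9+13)/3 = 9.
E[V | stage 3] = (4+10+12+14)/4 = 10.
E[V] = (5/14)·(33/5) + (2/7)·(9) + (5/14)·(10) = 17/2.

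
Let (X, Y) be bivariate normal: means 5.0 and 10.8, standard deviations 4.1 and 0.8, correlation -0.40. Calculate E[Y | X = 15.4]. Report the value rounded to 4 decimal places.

For a bivariate normal, E[Y | X=x] = μ_Y + ρ·(σ_Y/σ_X)·(x − μ_X).
E[Y | X=15.4] = 10.8 + (-0.40)·(0.8/4.1)·(15.4 − (5.0)) = 10.8 + (-0.078049)·(10.4) = 9.9883.

9.9883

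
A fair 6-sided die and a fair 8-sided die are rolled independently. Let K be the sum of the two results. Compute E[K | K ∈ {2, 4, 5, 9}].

44/7

P(K ∈ {2, 4, 5, 9}) = 7/24.
Σ over the event: 2·1/48 + 4·1/16 + 5·1/12 + 9·1/8 = 11/6.
E[K | K ∈ {2, 4, 5, 9}] = (11/6) / (7/24) = 44/7.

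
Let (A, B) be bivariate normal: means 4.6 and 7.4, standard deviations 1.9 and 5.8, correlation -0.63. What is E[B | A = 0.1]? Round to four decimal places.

16.0542

The regression of B on A has slope ρ·σ_B/σ_A and passes through (μ_A, μ_B).
E[B | A=0.1] = 7.4 + (-0.63)·(5.8/1.9)·(0.1 − (4.6)) = 7.4 + (-1.92316)·(-4.5) = 16.0542.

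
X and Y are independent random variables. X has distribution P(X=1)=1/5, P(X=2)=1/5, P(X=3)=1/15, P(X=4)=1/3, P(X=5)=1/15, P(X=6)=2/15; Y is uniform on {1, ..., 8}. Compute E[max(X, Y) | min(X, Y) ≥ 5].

20/3

P(min(X, Y) ≥ 5) = 1/10.
Summing max(X,Y)·P(x,y) over outcomes with min(X, Y) ≥ 5 gives 2/3.
E[max(X, Y) | min(X, Y) ≥ 5] = (2/3) / (1/10) = 20/3.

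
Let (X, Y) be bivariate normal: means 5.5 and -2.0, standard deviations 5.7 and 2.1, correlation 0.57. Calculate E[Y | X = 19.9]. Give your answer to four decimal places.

For a bivariate normal, E[Y | X=x] = μ_Y + ρ·(σ_Y/σ_X)·(x − μ_X).
E[Y | X=19.9] = -2.0 + (0.57)·(2.1/5.7)·(19.9 − (5.5)) = -2.0 + (0.21)·(14.4) = 1.0240.

1.0240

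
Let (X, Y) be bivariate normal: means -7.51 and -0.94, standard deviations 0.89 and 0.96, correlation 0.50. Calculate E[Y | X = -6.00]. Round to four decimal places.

-0.1256

For a bivariate normal, E[Y | X=x] = μ_Y + ρ·(σ_Y/σ_X)·(x − μ_X).
E[Y | X=-6.00] = -0.94 + (0.50)·(0.96/0.89)·(-6.00 − (-7.51)) = -0.94 + (0.53933)·(1.51) = -0.1256.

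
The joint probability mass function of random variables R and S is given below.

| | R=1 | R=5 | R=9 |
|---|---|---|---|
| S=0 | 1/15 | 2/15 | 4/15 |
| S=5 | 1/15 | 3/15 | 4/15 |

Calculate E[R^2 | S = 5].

50

P(S = 5) = 8/15.
Σ R^2·P over the event = 1·(1/15) + 25·(3/15) + 81·(4/15) = 80/3.
E[R^2 | S = 5] = (80/3) / (8/15) = 50.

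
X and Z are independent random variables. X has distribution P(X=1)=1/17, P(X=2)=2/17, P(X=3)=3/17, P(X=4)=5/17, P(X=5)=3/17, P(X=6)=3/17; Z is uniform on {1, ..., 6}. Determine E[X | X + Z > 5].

116/27

P(X + Z > 5) = 27/34.
Summing X·P(x,y) over outcomes with X + Z > 5 gives 58/17.
E[X | X + Z > 5] = (58/17) / (27/34) = 116/27.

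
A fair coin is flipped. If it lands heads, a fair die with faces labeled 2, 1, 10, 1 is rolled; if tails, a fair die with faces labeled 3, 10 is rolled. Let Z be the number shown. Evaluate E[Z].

5

E[Z | heads] = (2+1+10+1)/4 = 7/2.
E[Z | tails] = (3+10)/2 = 13/2.
E[Z] = (1/2)·(7/2) + (1/2)·(13/2) = 5.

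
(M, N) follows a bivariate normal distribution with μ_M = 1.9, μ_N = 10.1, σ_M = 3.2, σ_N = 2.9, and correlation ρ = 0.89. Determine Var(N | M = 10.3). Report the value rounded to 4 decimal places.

1.7484

The conditional variance in a bivariate normal is σ_N²(1 − ρ²), independent of x.
Var(N | M=10.3) = (2.9)²·(1 − (0.89)²) = 8.41·0.2079 = 1.7484.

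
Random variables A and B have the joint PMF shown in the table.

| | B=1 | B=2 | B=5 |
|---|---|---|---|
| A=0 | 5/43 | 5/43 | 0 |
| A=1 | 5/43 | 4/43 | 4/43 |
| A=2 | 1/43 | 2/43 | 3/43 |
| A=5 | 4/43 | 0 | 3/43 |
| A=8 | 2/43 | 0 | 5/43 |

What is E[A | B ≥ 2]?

73/26

P(B ≥ 2) = 26/43.
Σ A·P over the event = 0·(5/43) + 1·(4/43) + 1·(4/43) + 2·(2/43) + 2·(3/43) + 5·(3/43) + 8·(5/43) = 73/43.
E[A | B ≥ 2] = (73/43) / (26/43) = 73/26.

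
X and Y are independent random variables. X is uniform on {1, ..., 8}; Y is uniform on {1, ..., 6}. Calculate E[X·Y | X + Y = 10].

Outcomes with X + Y = 10: (4,6), (5,5), (6,4), (7,3), (8,2), each with probability 1/48.
E[X·Y | X + Y = 10] = (24 + 25 + 24 + 21 + 16) / 5 = 22.

22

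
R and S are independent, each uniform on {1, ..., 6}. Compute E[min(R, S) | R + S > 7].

P(R + S > 7) = 5/12.
Summing min(R,S)·P(x,y) over outcomes with R + S > 7 gives 19/12.
E[min(R, S) | R + S > 7] = (19/12) / (5/12) = 19/5.

19/5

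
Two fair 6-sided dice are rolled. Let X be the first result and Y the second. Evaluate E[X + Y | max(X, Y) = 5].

70/9

Outcomes with max(X, Y) = 5: (1,5), (2,5), (3,5), (4,5), (5,1), (5,2), (5,3), (5,4), (5,5), each with probability 1/36.
E[X + Y | max(X, Y) = 5] = (6 + 7 + 8 + 9 + 6 + 7 + 8 + 9 + 10) / 9 = 70/9.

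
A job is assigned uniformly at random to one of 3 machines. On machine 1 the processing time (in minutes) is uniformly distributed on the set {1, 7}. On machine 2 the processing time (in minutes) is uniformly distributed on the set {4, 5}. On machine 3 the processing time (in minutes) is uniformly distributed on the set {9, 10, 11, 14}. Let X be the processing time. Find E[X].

E[X | machine 1] = (1+7)/2 = 4.
E[X | machine 2] = (4+5)/2 = 9/2.
E[X | machine 3] = (9+10+11+14)/4 = 11.
By the law of total expectation,
E[X] = (1/3)·(4) + (1/3)·(9/2) + (1/3)·(11) = 13/2.

13/2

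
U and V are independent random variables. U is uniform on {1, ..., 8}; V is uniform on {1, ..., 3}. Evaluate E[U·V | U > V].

P(U > V) = 3/4.
Summing UV·P(x,y) over outcomes with U > V gives 191/24.
E[U·V | U > V] = (191/24) / (3/4) = 191/18.

191/18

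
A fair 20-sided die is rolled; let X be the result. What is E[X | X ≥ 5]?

25/2

P(X ≥ 5) = 4/5.
E[X | X ≥ 5] = (10) / (4/5) = 25/2.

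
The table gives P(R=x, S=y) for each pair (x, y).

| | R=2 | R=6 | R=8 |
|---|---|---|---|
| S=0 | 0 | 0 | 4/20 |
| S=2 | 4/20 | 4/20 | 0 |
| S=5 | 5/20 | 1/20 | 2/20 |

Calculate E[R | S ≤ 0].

P(S ≤ 0) = 1/5.
Σ R·P over the event = 8·(4/20) = 8/5.
E[R | S ≤ 0] = (8/5) / (1/5) = 8.

8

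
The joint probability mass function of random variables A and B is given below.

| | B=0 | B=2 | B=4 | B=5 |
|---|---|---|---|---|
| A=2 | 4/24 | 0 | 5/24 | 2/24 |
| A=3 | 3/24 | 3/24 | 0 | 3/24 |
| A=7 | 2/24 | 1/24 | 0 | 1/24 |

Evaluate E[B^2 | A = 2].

P(A = 2) = 11/24.
Σ B^2·P over the event = 0·(4/24) + 16·(5/24) + 25·(2/24) = 65/12.
E[B^2 | A = 2] = (65/12) / (11/24) = 130/11.

130/11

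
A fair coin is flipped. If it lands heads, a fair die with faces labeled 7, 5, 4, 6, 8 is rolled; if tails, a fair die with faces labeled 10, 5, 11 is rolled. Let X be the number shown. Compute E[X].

E[X | heads] = (7+5+4+6+8)/5 = 6.
E[X | tails] = (10+5+11)/3 = 26/3.
E[X] = (1/2)·(6) + (1/2)·(26/3) = 22/3.

22/3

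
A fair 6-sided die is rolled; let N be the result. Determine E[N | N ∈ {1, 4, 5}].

P(N ∈ {1, 4, 5}) = 1/2.
Σ over the event: 1·1/6 + 4·1/6 + 5·1/6 = 5/3.
E[N | N ∈ {1, 4, 5}] = (5/3) / (1/2) = 10/3.

10/3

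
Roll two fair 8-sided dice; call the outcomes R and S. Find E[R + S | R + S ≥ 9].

34/3

P(R + S ≥ 9) = 9/16.
Summing (R+S)·P(x,y) over outcomes with R + S ≥ 9 gives 51/8.
E[R + S | R + S ≥ 9] = (51/8) / (9/16) = 34/3.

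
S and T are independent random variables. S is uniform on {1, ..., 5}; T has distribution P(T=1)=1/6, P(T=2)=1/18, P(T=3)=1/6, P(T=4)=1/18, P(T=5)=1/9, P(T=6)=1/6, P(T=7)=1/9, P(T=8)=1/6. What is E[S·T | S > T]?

167/22

P(S > T) = 11/45.
Summing ST·P(x,y) over outcomes with S > T gives 167/90.
E[S·T | S > T] = (167/90) / (11/45) = 167/22.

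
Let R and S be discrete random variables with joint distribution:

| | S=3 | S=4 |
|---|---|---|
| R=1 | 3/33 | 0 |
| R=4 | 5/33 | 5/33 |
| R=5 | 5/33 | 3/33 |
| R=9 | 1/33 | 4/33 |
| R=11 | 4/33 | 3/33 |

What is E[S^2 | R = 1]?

P(R = 1) = 1/11.
Σ S^2·P over the event = 9·(3/33) = 9/11.
E[S^2 | R = 1] = (9/11) / (1/11) = 9.

9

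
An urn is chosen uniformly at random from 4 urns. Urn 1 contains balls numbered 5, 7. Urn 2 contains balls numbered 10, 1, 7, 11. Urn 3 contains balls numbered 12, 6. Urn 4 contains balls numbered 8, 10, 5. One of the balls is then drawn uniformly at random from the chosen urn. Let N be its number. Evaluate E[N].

E[N | urn 1] = (5+7)/2 = 6.
E[N | urn 2] = (10+1+7+11)/4 = 29/4.
E[N | urn 3] = (12+6)/2 = 9.
E[N | urn 4] = (8+10+5)/3 = 23/3.
By the law of total expectation,
E[N] = (1/4)·(6) + (1/4)·(29/4) + (1/4)·(9) + (1/4)·(23/3) = 359/48.

359/48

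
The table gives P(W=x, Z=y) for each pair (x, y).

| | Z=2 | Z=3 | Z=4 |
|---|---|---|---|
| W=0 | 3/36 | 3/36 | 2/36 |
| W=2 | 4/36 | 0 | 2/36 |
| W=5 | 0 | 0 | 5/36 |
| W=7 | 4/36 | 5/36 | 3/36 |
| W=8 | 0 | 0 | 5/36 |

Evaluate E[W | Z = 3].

35/8

P(Z = 3) = 2/9.
Σ W·P over the event = 0·(3/36) + 7·(5/36) = 35/36.
E[W | Z = 3] = (35/36) / (2/9) = 35/8.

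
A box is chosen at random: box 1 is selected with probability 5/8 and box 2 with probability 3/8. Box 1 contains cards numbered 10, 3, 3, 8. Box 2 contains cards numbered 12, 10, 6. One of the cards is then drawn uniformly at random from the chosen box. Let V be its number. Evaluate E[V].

E[V | box 1] = (10+3+3+8)/4 = 6.
E[V | box 2] = (12+10+6)/3 = 28/3.
E[V] = (5/8)·(6) + (3/8)·(28/3) = 29/4.

29/4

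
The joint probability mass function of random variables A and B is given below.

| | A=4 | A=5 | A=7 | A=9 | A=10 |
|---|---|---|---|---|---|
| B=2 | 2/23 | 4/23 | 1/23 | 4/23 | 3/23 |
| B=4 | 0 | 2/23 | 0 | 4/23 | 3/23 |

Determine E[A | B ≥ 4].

P(B ≥ 4) = 9/23.
Σ A·P over the event = 5·(2/23) + 9·(4/23) + 10·(3/23) = 76/23.
E[A | B ≥ 4] = (76/23) / (9/23) = 76/9.

76/9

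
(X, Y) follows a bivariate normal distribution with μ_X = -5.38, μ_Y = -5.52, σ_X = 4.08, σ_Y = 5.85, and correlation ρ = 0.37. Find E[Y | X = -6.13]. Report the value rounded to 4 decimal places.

-5.9179

E[Y | X=x] = μ_Y + ρ(σ_Y/σ_X)(x − μ_X) for jointly normal variables.
E[Y | X=-6.13] = -5.52 + (0.37)·(5.85/4.08)·(-6.13 − (-5.38)) = -5.52 + (0.53051)·(-0.75) = -5.9179.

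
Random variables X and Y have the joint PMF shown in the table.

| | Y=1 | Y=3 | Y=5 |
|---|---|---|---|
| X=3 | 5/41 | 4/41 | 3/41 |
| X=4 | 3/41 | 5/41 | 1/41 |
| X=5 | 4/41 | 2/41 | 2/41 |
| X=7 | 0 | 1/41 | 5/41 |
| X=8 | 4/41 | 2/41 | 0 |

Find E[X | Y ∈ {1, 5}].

137/27

P(Y ∈ {1, 5}) = 27/41.
Σ X·P over the event = 3·(5/41) + 3·(3/41) + 4·(3/41) + 4·(1/41) + 5·(4/41) + 5·(2/41) + 7·(5/41) + 8·(4/41) = 137/41.
E[X | Y ∈ {1, 5}] = (137/41) / (27/41) = 137/27.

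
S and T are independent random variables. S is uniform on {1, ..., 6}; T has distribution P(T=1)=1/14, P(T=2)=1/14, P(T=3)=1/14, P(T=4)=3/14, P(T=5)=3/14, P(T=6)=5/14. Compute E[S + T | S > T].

55/7

P(S > T) = 1/4.
Summing (S+T)·P(x,y) over outcomes with S > T gives 55/28.
E[S + T | S > T] = (55/28) / (1/4) = 55/7.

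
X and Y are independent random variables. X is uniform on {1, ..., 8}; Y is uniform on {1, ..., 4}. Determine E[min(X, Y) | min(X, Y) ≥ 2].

P(min(X, Y) ≥ 2) = 21/32.
Summing min(X,Y)·P(x,y) over outcomes with min(X, Y) ≥ 2 gives 59/32.
E[min(X, Y) | min(X, Y) ≥ 2] = (59/32) / (21/32) = 59/21.

59/21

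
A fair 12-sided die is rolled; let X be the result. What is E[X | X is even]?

7

Given X is even, X is equally likely to be any of {2, 4, 6, 8, 10, 12}.
E[X | X is even] = (2 + 4 + 6 + 8 + 10 + 12) / 6 = 7.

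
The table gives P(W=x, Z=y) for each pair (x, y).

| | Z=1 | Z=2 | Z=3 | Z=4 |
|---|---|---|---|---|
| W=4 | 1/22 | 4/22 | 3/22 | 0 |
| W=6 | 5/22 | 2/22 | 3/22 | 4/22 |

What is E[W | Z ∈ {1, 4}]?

29/5

P(Z ∈ {1, 4}) = 5/11.
Σ W·P over the event = 4·(1/22) + 6·(5/22) + 6·(4/22) = 29/11.
E[W | Z ∈ {1, 4}] = (29/11) / (5/11) = 29/5.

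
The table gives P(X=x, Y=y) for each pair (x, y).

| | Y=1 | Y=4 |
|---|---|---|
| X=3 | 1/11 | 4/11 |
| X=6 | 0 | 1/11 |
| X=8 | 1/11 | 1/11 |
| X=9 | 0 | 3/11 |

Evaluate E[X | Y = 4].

53/9

P(Y = 4) = 9/11.
Summing X·P(X=x,Y=y) over the conditioning event gives 53/11.
E[X | Y = 4] = (53/11) / (9/11) = 53/9.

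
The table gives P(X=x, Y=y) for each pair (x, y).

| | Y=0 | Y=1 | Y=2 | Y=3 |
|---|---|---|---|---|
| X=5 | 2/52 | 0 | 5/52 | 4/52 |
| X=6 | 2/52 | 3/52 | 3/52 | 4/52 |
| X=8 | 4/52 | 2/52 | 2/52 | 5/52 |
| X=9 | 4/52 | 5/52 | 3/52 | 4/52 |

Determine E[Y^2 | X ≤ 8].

P(X ≤ 8) = 9/13.
Summing Y^2·P(X=x,Y=y) over the conditioning event gives 81/26.
E[Y^2 | X ≤ 8] = (81/26) / (9/13) = 9/2.

9/2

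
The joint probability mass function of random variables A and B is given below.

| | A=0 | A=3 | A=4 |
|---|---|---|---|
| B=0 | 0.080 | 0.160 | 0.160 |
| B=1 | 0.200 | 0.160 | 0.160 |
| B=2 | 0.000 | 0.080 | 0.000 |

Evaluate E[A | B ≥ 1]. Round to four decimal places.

P(B ≥ 1) = 0.600.
Σ A·P over the event = 0·(0.200) + 3·(0.160) + 3·(0.080) + 4·(0.160) = 1.360.
E[A | B ≥ 1] = (1.360) / (0.600) = 2.2667.

2.2667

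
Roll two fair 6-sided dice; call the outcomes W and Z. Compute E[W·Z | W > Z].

P(W > Z) = 5/12.
Summing WZ·P(x,y) over outcomes with W > Z gives 175/36.
E[W·Z | W > Z] = (175/36) / (5/12) = 35/3.

35/3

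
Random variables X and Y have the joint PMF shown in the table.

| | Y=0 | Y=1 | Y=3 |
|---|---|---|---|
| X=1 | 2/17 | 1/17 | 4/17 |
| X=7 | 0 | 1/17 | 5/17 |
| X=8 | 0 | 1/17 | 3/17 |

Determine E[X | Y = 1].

16/3

P(Y = 1) = 3/17.
Σ X·P over the event = 1·(1/17) + 7·(1/17) + 8·(1/17) = 16/17.
E[X | Y = 1] = (16/17) / (3/17) = 16/3.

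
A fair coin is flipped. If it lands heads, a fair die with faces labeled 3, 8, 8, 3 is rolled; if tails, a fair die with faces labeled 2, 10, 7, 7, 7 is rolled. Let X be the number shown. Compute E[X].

E[X | heads] = (3+8+8+3)/4 = 11/2.
E[X | tails] = (2+10+7+7+7)/5 = 33/5.
By the law of total expectation,
E[X] = (1/2)·(11/2) + (1/2)·(33/5) = 121/20.

121/20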